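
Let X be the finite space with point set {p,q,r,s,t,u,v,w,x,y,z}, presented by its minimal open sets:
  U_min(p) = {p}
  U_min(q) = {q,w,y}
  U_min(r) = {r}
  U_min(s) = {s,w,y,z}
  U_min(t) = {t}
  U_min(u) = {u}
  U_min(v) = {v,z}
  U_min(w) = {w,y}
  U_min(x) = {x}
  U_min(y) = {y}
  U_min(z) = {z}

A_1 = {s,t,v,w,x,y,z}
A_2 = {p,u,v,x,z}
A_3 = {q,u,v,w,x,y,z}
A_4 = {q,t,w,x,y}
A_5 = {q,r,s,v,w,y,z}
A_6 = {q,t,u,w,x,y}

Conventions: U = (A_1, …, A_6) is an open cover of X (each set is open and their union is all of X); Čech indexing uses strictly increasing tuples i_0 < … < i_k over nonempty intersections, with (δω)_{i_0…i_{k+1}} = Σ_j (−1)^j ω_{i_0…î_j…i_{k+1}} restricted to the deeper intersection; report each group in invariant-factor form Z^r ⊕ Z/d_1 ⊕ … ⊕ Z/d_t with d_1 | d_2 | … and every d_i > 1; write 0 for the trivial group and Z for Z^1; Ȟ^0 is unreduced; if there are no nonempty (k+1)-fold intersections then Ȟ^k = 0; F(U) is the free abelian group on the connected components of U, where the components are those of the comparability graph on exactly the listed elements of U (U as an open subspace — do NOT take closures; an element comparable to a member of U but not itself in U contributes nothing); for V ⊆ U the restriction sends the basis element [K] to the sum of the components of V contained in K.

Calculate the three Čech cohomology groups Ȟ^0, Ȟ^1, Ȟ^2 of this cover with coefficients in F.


Ȟ^0 = Z^6, Ȟ^1 = 0, Ȟ^2 = 0

intersection data:
  A12={v,x,z} A13={v,w,x,y,z} A14={t,w,x,y} A15={s,v,w,y,z} A16={t,w,x,y} A23={u,v,x,z} A24={x} A25={v,z} A26={u,x} A34={q,w,x,y} A35={q,v,w,y,z} A36={q,u,w,x,y} A45={q,w,y} A46={q,t,w,x,y} A56={q,w,y}
  A123={v,x,z} A124={x} A125={v,z} A126={x} A134={w,x,y} A135={v,w,y,z} A136={w,x,y} A145={w,y} A146={t,w,x,y} A156={w,y} A234={x} A235={v,z} A236={u,x} A246={x} A345={q,w,y} A346={q,w,x,y} A356={q,w,y} A456={q,w,y}
  A1234={x} A1235={v,z} A1236={x} A1246={x} A1345={w,y} A1346={w,x,y} A1356={w,y} A1456={w,y} A2346={x} A3456={q,w,y}
  A12346={x} A13456={w,y}
components per intersection:
  A1: {s,v,w,y,z} {t} {x}
  A2: {p} {u} {v,z} {x}
  A3: {q,w,y} {u} {v,z} {x}
  A4: {q,w,y} {t} {x}
  A5: {q,s,v,w,y,z} {r}
  A6: {q,w,y} {t} {u} {x}
  A12: {v,z} {x}
  A13: {v,z} {w,y} {x}
  A14: {t} {w,y} {x}
  A15: {s,v,w,y,z}
  A16: {t} {w,y} {x}
  A23: {u} {v,z} {x}
  A24: {x}
  A25: {v,z}
  A26: {u} {x}
  A34: {q,w,y} {x}
  A35: {q,w,y} {v,z}
  A36: {q,w,y} {u} {x}
  A45: {q,w,y}
  A46: {q,w,y} {t} {x}
  A56: {q,w,y}
  A123: {v,z} {x}
  A124: {x}
  A125: {v,z}
  A126: {x}
  A134: {w,y} {x}
  A135: {v,z} {w,y}
  A136: {w,y} {x}
  A145: {w,y}
  A146: {t} {w,y} {x}
  A156: {w,y}
  A234: {x}
  A235: {v,z}
  A236: {u} {x}
  A246: {x}
  A345: {q,w,y}
  A346: {q,w,y} {x}
  A356: {q,w,y}
  A456: {q,w,y}
  A1234: {x}
  A1235: {v,z}
  A1236: {x}
  A1246: {x}
  A1345: {w,y}
  A1346: {w,y} {x}
  A1356: {w,y}
  A1456: {w,y}
  A2346: {x}
  A3456: {q,w,y}
  A12346: {x}
  A13456: {w,y}
C dims 20,31,26,11; δ0: rk 14, SNF 1^14; δ1: rk 17, SNF 1^17; δ2: rk 9, SNF 1^9
Ȟ^0 = (20 − 14) − 0 = 6, so Ȟ^0 ≅ Z^6
Ȟ^1 = (31 − 17) − 14 = 0, so Ȟ^1 ≅ 0
Ȟ^2 = (26 − 9) − 17 = 0, so Ȟ^2 ≅ 0


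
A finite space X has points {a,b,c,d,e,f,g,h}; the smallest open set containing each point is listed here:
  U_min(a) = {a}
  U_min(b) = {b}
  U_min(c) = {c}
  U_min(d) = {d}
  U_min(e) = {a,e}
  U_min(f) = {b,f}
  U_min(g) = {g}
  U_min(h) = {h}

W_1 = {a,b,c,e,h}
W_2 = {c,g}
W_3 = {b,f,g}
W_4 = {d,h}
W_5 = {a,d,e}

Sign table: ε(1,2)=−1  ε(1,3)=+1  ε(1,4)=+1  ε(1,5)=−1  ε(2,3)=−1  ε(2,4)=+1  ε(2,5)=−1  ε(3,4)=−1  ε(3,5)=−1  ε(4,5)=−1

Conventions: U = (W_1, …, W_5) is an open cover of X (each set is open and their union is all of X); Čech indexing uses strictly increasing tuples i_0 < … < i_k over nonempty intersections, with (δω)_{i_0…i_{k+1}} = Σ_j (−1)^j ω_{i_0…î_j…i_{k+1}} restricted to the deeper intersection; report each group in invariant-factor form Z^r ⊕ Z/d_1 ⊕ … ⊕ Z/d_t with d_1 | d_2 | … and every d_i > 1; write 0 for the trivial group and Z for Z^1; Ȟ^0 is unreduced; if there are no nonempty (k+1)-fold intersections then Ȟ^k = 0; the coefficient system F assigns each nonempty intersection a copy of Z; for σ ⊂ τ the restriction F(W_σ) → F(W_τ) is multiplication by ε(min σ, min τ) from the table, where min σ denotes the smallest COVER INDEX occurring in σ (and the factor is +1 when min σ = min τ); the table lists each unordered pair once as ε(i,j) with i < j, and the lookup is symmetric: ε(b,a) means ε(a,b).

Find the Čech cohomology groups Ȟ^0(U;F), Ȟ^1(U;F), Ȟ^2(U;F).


nonempty overlaps:
  W12={c} W13={b} W14={h} W15={a,e} W23={g} W45={d}
C dims 5,6; δ0: rk 4, SNF 1^4
degree 0: 5−4−0 = 1 → Ȟ^0 ≅ Z
degree 1: 6−0−4 = 2 → Ȟ^1 ≅ Z^2
degree 2: 0−0−0 = 0 → Ȟ^2 ≅ 0

Ȟ^0 ≅ Z,  Ȟ^1 ≅ Z^2,  Ȟ^2 ≅ 0


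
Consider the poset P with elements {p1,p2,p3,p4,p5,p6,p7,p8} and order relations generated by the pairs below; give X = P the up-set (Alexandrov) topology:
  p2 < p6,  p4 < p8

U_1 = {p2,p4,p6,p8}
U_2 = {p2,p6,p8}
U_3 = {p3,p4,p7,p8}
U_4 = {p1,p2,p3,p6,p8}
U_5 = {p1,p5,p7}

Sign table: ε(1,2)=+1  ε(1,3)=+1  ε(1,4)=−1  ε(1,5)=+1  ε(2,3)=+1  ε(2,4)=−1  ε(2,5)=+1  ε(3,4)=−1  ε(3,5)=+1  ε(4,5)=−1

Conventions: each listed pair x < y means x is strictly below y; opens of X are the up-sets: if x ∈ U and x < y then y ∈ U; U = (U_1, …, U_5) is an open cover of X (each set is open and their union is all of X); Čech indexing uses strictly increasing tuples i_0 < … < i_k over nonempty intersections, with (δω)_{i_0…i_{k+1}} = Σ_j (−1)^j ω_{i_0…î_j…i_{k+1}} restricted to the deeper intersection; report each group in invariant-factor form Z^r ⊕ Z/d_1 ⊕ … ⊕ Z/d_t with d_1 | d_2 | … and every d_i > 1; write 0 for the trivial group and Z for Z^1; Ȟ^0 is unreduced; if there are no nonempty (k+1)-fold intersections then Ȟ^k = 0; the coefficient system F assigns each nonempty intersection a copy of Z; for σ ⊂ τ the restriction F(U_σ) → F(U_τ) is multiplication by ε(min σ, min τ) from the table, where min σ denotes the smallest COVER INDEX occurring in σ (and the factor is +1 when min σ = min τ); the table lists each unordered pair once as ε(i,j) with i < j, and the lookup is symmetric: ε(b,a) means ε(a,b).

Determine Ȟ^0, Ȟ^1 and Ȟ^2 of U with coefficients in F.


intersection data:
  U12={p2,p6,p8} U13={p4,p8} U14={p2,p6,p8} U23={p8} U24={p2,p6,p8} U34={p3,p8} U35={p7} U45={p1}
  U123={p8} U124={p2,p6,p8} U134={p8} U234={p8}
  U1234={p8}
C dims 5,8,4,1; δ0: rk 4, SNF 1^4; δ1: rk 3, SNF 1^3; δ2: rk 1, SNF 1^1
Ȟ^0 = (5 − 4) − 0 = 1, so Ȟ^0 ≅ Z
Ȟ^1 = (8 − 3) − 4 = 1, so Ȟ^1 ≅ Z
Ȟ^2 = (4 − 1) − 3 = 0, so Ȟ^2 ≅ 0

Ȟ^0(U;F) ≅ Z, Ȟ^1(U;F) ≅ Z and Ȟ^2(U;F) ≅ 0


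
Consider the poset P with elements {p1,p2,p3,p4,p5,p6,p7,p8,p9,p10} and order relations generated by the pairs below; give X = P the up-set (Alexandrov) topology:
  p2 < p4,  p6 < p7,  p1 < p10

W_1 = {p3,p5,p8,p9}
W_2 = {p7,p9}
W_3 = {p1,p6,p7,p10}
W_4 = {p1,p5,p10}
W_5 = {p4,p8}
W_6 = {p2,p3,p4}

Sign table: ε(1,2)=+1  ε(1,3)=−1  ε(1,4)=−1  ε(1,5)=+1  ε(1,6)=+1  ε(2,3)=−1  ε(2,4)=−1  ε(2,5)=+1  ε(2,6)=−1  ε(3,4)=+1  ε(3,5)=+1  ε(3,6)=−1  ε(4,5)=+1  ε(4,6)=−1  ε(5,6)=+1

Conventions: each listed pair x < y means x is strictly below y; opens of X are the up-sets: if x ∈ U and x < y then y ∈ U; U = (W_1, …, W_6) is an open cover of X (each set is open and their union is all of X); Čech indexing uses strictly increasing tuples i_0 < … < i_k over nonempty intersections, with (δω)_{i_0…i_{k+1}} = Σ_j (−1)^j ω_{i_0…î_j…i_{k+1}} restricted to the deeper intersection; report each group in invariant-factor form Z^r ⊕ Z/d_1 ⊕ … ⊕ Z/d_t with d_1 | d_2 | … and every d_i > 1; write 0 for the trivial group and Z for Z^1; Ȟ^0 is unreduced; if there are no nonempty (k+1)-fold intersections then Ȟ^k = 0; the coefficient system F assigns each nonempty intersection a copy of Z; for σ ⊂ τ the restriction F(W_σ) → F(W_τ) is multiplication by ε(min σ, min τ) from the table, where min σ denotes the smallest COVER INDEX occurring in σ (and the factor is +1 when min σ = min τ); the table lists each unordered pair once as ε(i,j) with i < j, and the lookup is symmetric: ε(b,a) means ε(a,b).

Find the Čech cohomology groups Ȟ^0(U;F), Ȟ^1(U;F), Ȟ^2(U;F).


Ȟ^0 ≅ Z; Ȟ^1 ≅ Z^2; Ȟ^2 ≅ 0

nonempty overlaps:
  W12={p9} W14={p5} W15={p8} W16={p3} W23={p7} W34={p1,p10} W56={p4}
C dims 6,7; δ0: rk 5, SNF 1^5
degree 0: 6−5−0 = 1 → Ȟ^0 ≅ Z
degree 1: 7−0−5 = 2 → Ȟ^1 ≅ Z^2
degree 2: 0−0−0 = 0 → Ȟ^2 ≅ 0


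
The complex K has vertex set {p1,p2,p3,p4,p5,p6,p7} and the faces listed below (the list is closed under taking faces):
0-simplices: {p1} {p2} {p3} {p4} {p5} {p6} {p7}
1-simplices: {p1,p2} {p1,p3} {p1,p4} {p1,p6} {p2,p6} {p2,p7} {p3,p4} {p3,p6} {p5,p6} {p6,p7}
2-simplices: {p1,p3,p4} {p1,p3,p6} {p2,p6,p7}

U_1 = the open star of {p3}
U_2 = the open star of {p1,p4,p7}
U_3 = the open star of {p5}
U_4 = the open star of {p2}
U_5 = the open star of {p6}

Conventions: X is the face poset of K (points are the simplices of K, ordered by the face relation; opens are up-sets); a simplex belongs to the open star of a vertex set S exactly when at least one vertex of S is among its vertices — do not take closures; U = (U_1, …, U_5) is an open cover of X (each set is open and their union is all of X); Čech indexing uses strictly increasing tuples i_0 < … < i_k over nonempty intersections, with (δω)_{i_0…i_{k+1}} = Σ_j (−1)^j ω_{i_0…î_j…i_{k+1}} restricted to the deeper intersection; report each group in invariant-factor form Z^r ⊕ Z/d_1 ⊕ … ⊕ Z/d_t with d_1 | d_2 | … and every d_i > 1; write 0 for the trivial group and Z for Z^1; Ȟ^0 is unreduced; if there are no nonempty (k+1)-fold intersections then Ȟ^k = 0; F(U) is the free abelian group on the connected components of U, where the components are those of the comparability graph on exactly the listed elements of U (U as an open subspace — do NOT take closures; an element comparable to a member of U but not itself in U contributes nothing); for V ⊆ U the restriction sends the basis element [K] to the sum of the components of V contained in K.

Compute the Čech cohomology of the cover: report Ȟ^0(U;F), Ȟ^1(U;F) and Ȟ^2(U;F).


Ȟ^0 = Z; Ȟ^1 = Z; Ȟ^2 = 0

intersection data:
  U1={{p3},{p1,p3},{p3,p4},{p3,p6},{p1,p3,p4},{p1,p3,p6}} U2={{p1},{p4},{p7},{p1,p2},{p1,p3},{p1,p4},{p1,p6},{p2,p7},{p3,p4},{p6,p7},{p1,p3,p4},{p1,p3,p6},{p2,p6,p7}} U3={{p5},{p5,p6}} U4={{p2},{p1,p2},{p2,p6},{p2,p7},{p2,p6,p7}} U5={{p6},{p1,p6},{p2,p6},{p3,p6},{p5,p6},{p6,p7},{p1,p3,p6},{p2,p6,p7}}
  U12={{p1,p3},{p3,p4},{p1,p3,p4},{p1,p3,p6}} U15={{p3,p6},{p1,p3,p6}} U24={{p1,p2},{p2,p7},{p2,p6,p7}} U25={{p1,p6},{p6,p7},{p1,p3,p6},{p2,p6,p7}} U35={{p5,p6}} U45={{p2,p6},{p2,p6,p7}}
  U125={{p1,p3,p6}} U245={{p2,p6,p7}}
components per intersection:
  U1: {{p3},{p1,p3},{p3,p4},{p3,p6},{p1,p3,p4},{p1,p3,p6}}
  U2: {{p1},{p4},{p1,p2},{p1,p3},{p1,p4},{p1,p6},{p3,p4},{p1,p3,p4},{p1,p3,p6}} {{p7},{p2,p7},{p6,p7},{p2,p6,p7}}
  U3: {{p5},{p5,p6}}
  U4: {{p2},{p1,p2},{p2,p6},{p2,p7},{p2,p6,p7}}
  U5: {{p6},{p1,p6},{p2,p6},{p3,p6},{p5,p6},{p6,p7},{p1,p3,p6},{p2,p6,p7}}
  U12: {{p1,p3},{p3,p4},{p1,p3,p4},{p1,p3,p6}}
  U15: {{p3,p6},{p1,p3,p6}}
  U24: {{p1,p2}} {{p2,p7},{p2,p6,p7}}
  U25: {{p1,p6},{p1,p3,p6}} {{p6,p7},{p2,p6,p7}}
  U35: {{p5,p6}}
  U45: {{p2,p6},{p2,p6,p7}}
  U125: {{p1,p3,p6}}
  U245: {{p2,p6,p7}}
C dims 6,8,2; δ0: rk 5, SNF 1^5; δ1: rk 2, SNF 1^2
Ȟ^0 = (6 − 5) − 0 = 1, so Ȟ^0 ≅ Z
Ȟ^1 = (8 − 2) − 5 = 1, so Ȟ^1 ≅ Z
Ȟ^2 = (2 − 0) − 2 = 0, so Ȟ^2 ≅ 0


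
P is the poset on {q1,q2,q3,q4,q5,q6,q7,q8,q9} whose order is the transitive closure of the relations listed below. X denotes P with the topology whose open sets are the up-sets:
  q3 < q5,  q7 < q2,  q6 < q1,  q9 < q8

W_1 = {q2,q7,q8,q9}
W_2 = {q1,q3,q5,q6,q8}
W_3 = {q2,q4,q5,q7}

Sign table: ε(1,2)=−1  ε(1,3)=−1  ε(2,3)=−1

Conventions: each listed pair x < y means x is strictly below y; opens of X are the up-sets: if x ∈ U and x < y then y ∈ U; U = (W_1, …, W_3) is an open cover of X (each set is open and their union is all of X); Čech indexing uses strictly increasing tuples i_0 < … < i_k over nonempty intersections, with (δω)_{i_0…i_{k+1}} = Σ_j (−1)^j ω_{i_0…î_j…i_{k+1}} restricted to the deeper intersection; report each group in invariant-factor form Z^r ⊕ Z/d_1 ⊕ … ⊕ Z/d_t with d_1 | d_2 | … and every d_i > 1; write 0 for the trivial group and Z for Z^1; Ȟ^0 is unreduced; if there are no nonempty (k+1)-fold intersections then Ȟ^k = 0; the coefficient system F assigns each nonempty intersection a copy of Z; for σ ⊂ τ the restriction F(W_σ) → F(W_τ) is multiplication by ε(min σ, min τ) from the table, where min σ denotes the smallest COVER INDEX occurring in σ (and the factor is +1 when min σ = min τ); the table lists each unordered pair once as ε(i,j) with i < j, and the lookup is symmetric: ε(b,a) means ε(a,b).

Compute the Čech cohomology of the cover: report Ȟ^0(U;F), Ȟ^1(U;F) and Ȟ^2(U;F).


Ȟ^0 = 0, Ȟ^1 = Z/2, Ȟ^2 = 0

intersection data:
  W12={q8} W13={q2,q7} W23={q5}
C dims 3,3; δ0: rk 3, SNF 1^2·2
Ȟ^0 = (3 − 3) − 0 = 0, so Ȟ^0 ≅ 0
Ȟ^1 = (3 − 0) − 3 = 0 plus torsion [2], so Ȟ^1 ≅ Z/2
Ȟ^2 = (0 − 0) − 0 = 0, so Ȟ^2 ≅ 0


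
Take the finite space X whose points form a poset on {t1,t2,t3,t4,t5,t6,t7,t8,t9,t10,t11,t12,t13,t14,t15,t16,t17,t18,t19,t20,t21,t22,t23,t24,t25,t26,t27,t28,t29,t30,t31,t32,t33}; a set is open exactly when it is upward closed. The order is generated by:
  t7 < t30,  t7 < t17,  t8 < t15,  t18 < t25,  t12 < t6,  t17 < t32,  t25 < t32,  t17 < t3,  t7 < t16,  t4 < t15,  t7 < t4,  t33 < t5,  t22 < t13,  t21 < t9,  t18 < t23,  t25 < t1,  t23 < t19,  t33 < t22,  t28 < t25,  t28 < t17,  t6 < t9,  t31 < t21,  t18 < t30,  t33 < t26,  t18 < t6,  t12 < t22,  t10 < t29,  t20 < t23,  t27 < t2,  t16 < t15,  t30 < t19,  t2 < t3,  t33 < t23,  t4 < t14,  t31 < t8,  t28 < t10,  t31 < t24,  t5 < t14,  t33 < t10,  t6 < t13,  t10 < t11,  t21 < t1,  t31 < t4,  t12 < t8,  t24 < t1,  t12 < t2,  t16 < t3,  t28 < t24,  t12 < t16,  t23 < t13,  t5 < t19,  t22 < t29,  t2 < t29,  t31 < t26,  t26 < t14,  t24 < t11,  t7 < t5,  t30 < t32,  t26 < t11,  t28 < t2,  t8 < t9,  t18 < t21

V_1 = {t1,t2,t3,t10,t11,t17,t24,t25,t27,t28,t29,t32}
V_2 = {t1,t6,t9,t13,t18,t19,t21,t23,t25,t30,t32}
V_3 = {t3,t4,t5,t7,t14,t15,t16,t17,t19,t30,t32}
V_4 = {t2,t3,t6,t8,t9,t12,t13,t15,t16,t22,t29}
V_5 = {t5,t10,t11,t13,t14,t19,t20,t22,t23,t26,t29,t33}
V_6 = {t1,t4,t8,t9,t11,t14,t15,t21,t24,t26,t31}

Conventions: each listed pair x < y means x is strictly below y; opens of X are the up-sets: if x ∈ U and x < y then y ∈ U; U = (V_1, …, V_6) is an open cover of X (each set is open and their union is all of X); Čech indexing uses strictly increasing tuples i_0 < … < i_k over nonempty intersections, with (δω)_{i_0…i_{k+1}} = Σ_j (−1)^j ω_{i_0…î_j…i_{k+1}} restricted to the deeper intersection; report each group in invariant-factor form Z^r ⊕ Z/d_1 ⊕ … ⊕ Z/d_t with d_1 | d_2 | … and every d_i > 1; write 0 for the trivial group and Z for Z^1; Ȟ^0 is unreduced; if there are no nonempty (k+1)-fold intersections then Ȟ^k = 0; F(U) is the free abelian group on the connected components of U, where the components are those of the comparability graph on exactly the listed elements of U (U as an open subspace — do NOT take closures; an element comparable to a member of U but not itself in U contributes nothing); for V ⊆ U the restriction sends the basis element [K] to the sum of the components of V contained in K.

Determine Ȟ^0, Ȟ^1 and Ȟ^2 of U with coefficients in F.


nonempty intersections:
  V12={t1,t25,t32} V13={t3,t17,t32} V14={t2,t3,t29} V15={t10,t11,t29} V16={t1,t11,t24} V23={t19,t30,t32} V24={t6,t9,t13} V25={t13,t19,t23} V26={t1,t9,t21} V34={t3,t15,t16} V35={t5,t14,t19} V36={t4,t14,t15} V45={t13,t22,t29} V46={t8,t9,t15} V56={t11,t14,t26}
  V123={t32} V126={t1} V134={t3} V145={t29} V156={t11} V235={t19} V245={t13} V246={t9} V346={t15} V356={t14}
components per intersection:
  V1: {t1,t2,t3,t10,t11,t17,t24,t25,t27,t28,t29,t32}
  V2: {t1,t6,t9,t13,t18,t19,t21,t23,t25,t30,t32}
  V3: {t3,t4,t5,t7,t14,t15,t16,t17,t19,t30,t32}
  V4: {t2,t3,t6,t8,t9,t12,t13,t15,t16,t22,t29}
  V5: {t5,t10,t11,t13,t14,t19,t20,t22,t23,t26,t29,t33}
  V6: {t1,t4,t8,t9,t11,t14,t15,t21,t24,t26,t31}
  V12: {t1,t25,t32}
  V13: {t3,t17,t32}
  V14: {t2,t3,t29}
  V15: {t10,t11,t29}
  V16: {t1,t11,t24}
  V23: {t19,t30,t32}
  V24: {t6,t9,t13}
  V25: {t13,t19,t23}
  V26: {t1,t9,t21}
  V34: {t3,t15,t16}
  V35: {t5,t14,t19}
  V36: {t4,t14,t15}
  V45: {t13,t22,t29}
  V46: {t8,t9,t15}
  V56: {t11,t14,t26}
  V123: {t32}
  V126: {t1}
  V134: {t3}
  V145: {t29}
  V156: {t11}
  V235: {t19}
  V245: {t13}
  V246: {t9}
  V346: {t15}
  V356: {t14}
C dims 6,15,10; δ0: rk 5, SNF 1^5; δ1: rk 10, SNF 1^9·2
Ȟ^0: (6−5)−0=1 ⇒ Z
Ȟ^1: (15−10)−5=0 ⇒ 0
Ȟ^2: (10−0)−10=0 plus torsion [2] ⇒ Z/2

Ȟ^0(U;F) ≅ Z, Ȟ^1(U;F) ≅ 0 and Ȟ^2(U;F) ≅ Z/2


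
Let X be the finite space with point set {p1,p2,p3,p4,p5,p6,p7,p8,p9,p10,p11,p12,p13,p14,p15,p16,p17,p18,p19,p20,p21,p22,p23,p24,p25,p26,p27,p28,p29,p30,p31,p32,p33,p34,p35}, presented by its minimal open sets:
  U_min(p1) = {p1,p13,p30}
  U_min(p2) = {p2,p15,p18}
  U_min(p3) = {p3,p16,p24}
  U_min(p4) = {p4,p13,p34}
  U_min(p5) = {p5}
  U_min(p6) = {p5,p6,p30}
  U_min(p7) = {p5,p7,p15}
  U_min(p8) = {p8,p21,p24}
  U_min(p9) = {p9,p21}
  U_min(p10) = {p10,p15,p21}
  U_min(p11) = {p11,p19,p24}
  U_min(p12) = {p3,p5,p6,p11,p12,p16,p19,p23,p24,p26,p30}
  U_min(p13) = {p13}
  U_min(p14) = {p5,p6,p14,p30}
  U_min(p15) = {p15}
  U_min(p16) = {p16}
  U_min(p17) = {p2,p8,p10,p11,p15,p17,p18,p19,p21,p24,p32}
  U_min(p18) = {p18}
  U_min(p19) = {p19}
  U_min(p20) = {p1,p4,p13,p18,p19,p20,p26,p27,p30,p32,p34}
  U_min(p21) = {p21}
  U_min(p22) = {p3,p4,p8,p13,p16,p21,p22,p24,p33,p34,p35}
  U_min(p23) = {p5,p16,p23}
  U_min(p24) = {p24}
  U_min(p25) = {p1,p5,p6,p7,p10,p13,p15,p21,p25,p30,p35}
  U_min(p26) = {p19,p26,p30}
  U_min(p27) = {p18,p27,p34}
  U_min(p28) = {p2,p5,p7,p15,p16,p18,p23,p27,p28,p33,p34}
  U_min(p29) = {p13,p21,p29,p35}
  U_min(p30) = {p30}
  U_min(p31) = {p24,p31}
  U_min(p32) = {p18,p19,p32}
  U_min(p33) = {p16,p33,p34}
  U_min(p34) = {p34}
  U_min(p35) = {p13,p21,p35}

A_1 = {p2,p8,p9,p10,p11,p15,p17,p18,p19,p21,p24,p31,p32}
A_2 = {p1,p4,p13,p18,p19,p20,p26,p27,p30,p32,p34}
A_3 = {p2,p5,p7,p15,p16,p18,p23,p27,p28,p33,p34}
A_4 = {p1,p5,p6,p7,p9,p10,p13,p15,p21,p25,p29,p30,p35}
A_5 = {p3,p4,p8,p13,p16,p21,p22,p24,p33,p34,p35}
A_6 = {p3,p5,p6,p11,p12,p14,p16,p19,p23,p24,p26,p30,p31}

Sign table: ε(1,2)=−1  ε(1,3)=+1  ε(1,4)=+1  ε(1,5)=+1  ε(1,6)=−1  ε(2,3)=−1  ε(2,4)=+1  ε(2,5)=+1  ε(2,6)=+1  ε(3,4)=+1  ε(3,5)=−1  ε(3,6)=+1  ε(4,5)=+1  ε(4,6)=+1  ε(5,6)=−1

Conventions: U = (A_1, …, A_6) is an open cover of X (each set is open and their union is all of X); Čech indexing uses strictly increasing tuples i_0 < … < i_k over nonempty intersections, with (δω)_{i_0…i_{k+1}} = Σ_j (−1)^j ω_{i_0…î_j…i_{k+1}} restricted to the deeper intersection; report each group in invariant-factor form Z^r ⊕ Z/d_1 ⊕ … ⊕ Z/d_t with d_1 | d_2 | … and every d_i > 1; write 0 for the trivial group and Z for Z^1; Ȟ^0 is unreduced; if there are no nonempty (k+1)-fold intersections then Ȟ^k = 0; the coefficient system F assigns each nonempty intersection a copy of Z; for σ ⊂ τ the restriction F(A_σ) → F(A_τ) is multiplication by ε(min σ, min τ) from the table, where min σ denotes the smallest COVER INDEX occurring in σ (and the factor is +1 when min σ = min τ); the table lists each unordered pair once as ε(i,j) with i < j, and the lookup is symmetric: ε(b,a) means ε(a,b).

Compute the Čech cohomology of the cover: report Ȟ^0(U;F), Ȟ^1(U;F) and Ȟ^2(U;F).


nonempty intersections:
  A12={p18,p19,p32} A13={p2,p15,p18} A14={p9,p10,p15,p21} A15={p8,p21,p24} A16={p11,p19,p24,p31} A23={p18,p27,p34} A24={p1,p13,p30} A25={p4,p13,p34} A26={p19,p26,p30} A34={p5,p7,p15} A35={p16,p33,p34} A36={p5,p16,p23} A45={p13,p21,p35} A46={p5,p6,p30} A56={p3,p16,p24}
  A123={p18} A126={p19} A134={p15} A145={p21} A156={p24} A235={p34} A245={p13} A246={p30} A346={p5} A356={p16}
C dims 6,15,10; δ0: rk 6, SNF 1^5·2; δ1: rk 9, SNF 1^9
Ȟ^0: (6−6)−0=0 ⇒ 0
Ȟ^1: (15−9)−6=0 plus torsion [2] ⇒ Z/2
Ȟ^2: (10−0)−9=1 ⇒ Z

Ȟ^0(U;F) ≅ 0,  Ȟ^1(U;F) ≅ Z/2,  Ȟ^2(U;F) ≅ Z


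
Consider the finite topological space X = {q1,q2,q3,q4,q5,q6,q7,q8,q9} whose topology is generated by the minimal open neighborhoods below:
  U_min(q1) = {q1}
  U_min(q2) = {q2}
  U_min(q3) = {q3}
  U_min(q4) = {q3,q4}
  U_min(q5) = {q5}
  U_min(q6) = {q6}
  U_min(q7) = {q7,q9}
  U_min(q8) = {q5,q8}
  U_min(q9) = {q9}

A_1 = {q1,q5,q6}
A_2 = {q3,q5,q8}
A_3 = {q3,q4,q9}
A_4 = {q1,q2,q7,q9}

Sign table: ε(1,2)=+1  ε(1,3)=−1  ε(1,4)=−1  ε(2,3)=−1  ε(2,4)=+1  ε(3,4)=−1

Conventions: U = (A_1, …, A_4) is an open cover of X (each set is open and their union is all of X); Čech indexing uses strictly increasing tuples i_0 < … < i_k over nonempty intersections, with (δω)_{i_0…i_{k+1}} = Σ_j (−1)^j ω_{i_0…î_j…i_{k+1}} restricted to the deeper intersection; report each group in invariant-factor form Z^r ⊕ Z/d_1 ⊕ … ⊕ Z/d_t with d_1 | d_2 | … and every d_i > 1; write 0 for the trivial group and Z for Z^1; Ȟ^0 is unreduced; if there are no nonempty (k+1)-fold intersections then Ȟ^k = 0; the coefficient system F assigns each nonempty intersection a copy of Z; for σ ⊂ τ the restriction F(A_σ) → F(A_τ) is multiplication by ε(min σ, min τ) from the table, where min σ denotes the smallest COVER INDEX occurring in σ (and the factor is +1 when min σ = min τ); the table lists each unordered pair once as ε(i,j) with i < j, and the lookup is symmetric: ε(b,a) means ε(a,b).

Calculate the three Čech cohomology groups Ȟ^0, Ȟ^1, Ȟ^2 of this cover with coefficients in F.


nonempty intersections:
  A12={q5} A14={q1} A23={q3} A34={q9}
C dims 4,4; δ0: rk 4, SNF 1^3·2
Ȟ^0: (4−4)−0=0 ⇒ 0
Ȟ^1: (4−0)−4=0 plus torsion [2] ⇒ Z/2
Ȟ^2: (0−0)−0=0 ⇒ 0

Ȟ^0(U;F) ≅ 0; Ȟ^1(U;F) ≅ Z/2; Ȟ^2(U;F) ≅ 0


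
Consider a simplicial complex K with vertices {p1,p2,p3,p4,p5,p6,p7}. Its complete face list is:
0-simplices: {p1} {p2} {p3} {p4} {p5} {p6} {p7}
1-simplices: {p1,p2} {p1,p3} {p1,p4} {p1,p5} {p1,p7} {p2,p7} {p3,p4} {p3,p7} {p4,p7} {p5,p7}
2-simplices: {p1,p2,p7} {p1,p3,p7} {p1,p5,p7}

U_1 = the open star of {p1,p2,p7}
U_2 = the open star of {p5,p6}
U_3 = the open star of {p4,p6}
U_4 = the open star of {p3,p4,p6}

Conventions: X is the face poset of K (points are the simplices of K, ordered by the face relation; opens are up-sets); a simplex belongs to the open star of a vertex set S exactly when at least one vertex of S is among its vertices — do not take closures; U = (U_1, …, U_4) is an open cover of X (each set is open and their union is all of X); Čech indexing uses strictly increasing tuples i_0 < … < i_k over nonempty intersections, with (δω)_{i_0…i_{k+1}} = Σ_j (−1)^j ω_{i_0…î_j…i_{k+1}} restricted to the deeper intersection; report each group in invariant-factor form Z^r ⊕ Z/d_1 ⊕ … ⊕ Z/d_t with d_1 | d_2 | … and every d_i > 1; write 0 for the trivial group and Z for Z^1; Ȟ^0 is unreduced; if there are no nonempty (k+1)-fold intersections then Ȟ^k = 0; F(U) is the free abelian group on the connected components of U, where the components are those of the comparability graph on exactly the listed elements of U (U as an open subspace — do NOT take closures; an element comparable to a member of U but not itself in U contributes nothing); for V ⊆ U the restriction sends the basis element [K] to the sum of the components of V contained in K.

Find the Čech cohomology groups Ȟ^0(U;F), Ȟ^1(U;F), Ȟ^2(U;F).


nonempty overlaps:
  U1={{p1},{p2},{p7},{p1,p2},{p1,p3},{p1,p4},{p1,p5},{p1,p7},{p2,p7},{p3,p7},{p4,p7},{p5,p7},{p1,p2,p7},{p1,p3,p7},{p1,p5,p7}} U2={{p5},{p6},{p1,p5},{p5,p7},{p1,p5,p7}} U3={{p4},{p6},{p1,p4},{p3,p4},{p4,p7}} U4={{p3},{p4},{p6},{p1,p3},{p1,p4},{p3,p4},{p3,p7},{p4,p7},{p1,p3,p7}}
  U12={{p1,p5},{p5,p7},{p1,p5,p7}} U13={{p1,p4},{p4,p7}} U14={{p1,p3},{p1,p4},{p3,p7},{p4,p7},{p1,p3,p7}} U23={{p6}} U24={{p6}} U34={{p4},{p6},{p1,p4},{p3,p4},{p4,p7}}
  U134={{p1,p4},{p4,p7}} U234={{p6}}
components per intersection:
  U1: {{p1},{p2},{p7},{p1,p2},{p1,p3},{p1,p4},{p1,p5},{p1,p7},{p2,p7},{p3,p7},{p4,p7},{p5,p7},{p1,p2,p7},{p1,p3,p7},{p1,p5,p7}}
  U2: {{p5},{p1,p5},{p5,p7},{p1,p5,p7}} {{p6}}
  U3: {{p4},{p1,p4},{p3,p4},{p4,p7}} {{p6}}
  U4: {{p3},{p4},{p1,p3},{p1,p4},{p3,p4},{p3,p7},{p4,p7},{p1,p3,p7}} {{p6}}
  U12: {{p1,p5},{p5,p7},{p1,p5,p7}}
  U13: {{p1,p4}} {{p4,p7}}
  U14: {{p1,p3},{p3,p7},{p1,p3,p7}} {{p1,p4}} {{p4,p7}}
  U23: {{p6}}
  U24: {{p6}}
  U34: {{p4},{p1,p4},{p3,p4},{p4,p7}} {{p6}}
  U134: {{p1,p4}} {{p4,p7}}
  U234: {{p6}}
C dims 7,10,3; δ0: rk 5, SNF 1^5; δ1: rk 3, SNF 1^3
degree 0: 7−5−0 = 2 → Ȟ^0 ≅ Z^2
degree 1: 10−3−5 = 2 → Ȟ^1 ≅ Z^2
degree 2: 3−0−3 = 0 → Ȟ^2 ≅ 0

Ȟ^0 ≅ Z^2, Ȟ^1 ≅ Z^2 and Ȟ^2 ≅ 0


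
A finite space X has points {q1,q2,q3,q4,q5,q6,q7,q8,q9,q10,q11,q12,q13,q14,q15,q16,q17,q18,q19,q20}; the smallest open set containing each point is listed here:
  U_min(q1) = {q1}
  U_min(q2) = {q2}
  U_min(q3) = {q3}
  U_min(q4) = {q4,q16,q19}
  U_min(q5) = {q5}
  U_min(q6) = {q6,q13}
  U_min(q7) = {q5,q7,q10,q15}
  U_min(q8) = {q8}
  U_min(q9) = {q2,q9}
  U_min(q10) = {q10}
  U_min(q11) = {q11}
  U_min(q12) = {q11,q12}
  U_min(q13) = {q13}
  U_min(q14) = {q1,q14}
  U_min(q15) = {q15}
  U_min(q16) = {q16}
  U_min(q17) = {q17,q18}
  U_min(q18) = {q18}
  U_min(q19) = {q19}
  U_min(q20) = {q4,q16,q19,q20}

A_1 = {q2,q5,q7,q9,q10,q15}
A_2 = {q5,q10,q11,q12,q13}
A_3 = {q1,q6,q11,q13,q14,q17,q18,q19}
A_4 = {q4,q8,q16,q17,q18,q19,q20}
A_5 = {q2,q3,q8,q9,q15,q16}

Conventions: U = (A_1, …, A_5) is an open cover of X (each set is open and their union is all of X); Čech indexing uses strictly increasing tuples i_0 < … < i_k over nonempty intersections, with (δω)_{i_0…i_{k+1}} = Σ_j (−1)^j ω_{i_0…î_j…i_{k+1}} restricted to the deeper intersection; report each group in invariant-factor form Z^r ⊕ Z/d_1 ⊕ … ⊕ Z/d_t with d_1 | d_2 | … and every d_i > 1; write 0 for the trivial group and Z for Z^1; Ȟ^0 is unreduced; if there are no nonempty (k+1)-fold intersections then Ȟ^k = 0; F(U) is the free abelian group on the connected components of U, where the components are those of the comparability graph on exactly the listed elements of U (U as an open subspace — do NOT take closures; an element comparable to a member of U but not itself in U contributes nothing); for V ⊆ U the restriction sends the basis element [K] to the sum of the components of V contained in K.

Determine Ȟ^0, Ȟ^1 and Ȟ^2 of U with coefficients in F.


nerve simplices:
  A12={q5,q10} A15={q2,q9,q15} A23={q11,q13} A34={q17,q18,q19} A45={q8,q16}
components per intersection:
  A1: {q2,q9} {q5,q7,q10,q15}
  A2: {q5} {q10} {q11,q12} {q13}
  A3: {q1,q14} {q6,q13} {q11} {q17,q18} {q19}
  A4: {q4,q16,q19,q20} {q8} {q17,q18}
  A5: {q2,q9} {q3} {q8} {q15} {q16}
  A12: {q5} {q10}
  A15: {q2,q9} {q15}
  A23: {q11} {q13}
  A34: {q17,q18} {q19}
  A45: {q8} {q16}
C dims 19,10; δ0: rk 10, SNF 1^10
degree 0: 19−10−0 = 9 → Ȟ^0 ≅ Z^9
degree 1: 10−0−10 = 0 → Ȟ^1 ≅ 0
degree 2: 0−0−0 = 0 → Ȟ^2 ≅ 0

Ȟ^0 ≅ Z^9, Ȟ^1 ≅ 0 and Ȟ^2 ≅ 0


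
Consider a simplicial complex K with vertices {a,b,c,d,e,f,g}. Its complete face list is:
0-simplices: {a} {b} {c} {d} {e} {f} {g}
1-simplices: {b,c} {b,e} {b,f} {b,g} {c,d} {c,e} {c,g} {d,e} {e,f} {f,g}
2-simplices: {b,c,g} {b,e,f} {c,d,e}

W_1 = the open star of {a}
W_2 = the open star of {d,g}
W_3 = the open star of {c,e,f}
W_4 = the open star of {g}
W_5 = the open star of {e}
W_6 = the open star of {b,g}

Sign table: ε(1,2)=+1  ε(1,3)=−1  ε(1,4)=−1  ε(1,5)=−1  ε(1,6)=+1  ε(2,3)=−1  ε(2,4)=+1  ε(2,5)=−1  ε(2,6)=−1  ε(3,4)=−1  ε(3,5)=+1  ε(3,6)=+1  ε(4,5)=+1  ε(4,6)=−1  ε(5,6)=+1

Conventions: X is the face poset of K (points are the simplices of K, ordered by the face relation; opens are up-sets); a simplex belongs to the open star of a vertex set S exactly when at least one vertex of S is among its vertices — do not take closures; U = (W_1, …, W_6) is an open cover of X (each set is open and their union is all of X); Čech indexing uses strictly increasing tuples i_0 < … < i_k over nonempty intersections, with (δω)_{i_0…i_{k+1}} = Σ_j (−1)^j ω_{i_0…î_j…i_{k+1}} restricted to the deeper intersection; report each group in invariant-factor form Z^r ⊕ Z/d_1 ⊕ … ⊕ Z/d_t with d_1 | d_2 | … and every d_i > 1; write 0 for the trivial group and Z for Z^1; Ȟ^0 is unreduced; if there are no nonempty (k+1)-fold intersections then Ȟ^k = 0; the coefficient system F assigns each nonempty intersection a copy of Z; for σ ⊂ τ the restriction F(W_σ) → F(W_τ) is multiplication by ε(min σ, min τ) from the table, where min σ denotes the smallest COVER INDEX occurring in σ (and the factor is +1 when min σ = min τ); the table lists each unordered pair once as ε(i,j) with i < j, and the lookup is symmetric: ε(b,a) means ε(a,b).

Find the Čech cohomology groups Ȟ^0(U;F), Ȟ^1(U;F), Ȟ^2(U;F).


Ȟ^0(U;F) ≅ Z^2, Ȟ^1(U;F) ≅ 0, Ȟ^2(U;F) ≅ 0

intersection data:
  W1={{a}} W2={{d},{g},{b,g},{c,d},{c,g},{d,e},{f,g},{b,c,g},{c,d,e}} W3={{c},{e},{f},{b,c},{b,e},{b,f},{c,d},{c,e},{c,g},{d,e},{e,f},{f,g},{b,c,g},{b,e,f},{c,d,e}} W4={{g},{b,g},{c,g},{f,g},{b,c,g}} W5={{e},{b,e},{c,e},{d,e},{e,f},{b,e,f},{c,d,e}} W6={{b},{g},{b,c},{b,e},{b,f},{b,g},{c,g},{f,g},{b,c,g},{b,e,f}}
  W23={{c,d},{c,g},{d,e},{f,g},{b,c,g},{c,d,e}} W24={{g},{b,g},{c,g},{f,g},{b,c,g}} W25={{d,e},{c,d,e}} W26={{g},{b,g},{c,g},{f,g},{b,c,g}} W34={{c,g},{f,g},{b,c,g}} W35={{e},{b,e},{c,e},{d,e},{e,f},{b,e,f},{c,d,e}} W36={{b,c},{b,e},{b,f},{c,g},{f,g},{b,c,g},{b,e,f}} W46={{g},{b,g},{c,g},{f,g},{b,c,g}} W56={{b,e},{b,e,f}}
  W234={{c,g},{f,g},{b,c,g}} W235={{d,e},{c,d,e}} W236={{c,g},{f,g},{b,c,g}} W246={{g},{b,g},{c,g},{f,g},{b,c,g}} W346={{c,g},{f,g},{b,c,g}} W356={{b,e},{b,e,f}}
  W2346={{c,g},{f,g},{b,c,g}}
C dims 6,9,6,1; δ0: rk 4, SNF 1^4; δ1: rk 5, SNF 1^5; δ2: rk 1, SNF 1^1
Ȟ^0 = (6 − 4) − 0 = 2, so Ȟ^0 ≅ Z^2
Ȟ^1 = (9 − 5) − 4 = 0, so Ȟ^1 ≅ 0
Ȟ^2 = (6 − 1) − 5 = 0, so Ȟ^2 ≅ 0


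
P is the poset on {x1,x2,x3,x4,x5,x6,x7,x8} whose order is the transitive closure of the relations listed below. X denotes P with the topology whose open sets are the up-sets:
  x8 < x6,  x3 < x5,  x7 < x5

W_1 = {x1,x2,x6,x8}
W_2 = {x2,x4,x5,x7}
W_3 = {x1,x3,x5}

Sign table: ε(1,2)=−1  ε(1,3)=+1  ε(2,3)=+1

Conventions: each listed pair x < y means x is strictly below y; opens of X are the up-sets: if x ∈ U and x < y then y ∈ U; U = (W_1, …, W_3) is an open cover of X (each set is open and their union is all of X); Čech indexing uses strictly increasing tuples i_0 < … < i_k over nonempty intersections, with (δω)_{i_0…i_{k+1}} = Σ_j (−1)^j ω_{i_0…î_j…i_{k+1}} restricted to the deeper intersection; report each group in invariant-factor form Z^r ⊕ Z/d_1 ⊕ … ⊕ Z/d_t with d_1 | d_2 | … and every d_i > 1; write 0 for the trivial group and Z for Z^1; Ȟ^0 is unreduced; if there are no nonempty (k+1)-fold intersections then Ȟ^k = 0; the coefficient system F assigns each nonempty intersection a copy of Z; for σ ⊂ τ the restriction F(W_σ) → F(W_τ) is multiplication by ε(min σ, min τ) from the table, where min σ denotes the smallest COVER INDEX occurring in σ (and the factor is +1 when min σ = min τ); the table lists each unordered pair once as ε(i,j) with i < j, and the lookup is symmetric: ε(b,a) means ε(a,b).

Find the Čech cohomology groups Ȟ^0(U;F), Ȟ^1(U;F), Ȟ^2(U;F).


Ȟ^0 = 0; Ȟ^1 = Z/2; Ȟ^2 = 0

nerve of the cover:
  W12={x2} W13={x1} W23={x5}
C dims 3,3; δ0: rk 3, SNF 1^2·2
Ȟ^0 = (3 − 3) − 0 = 0, so Ȟ^0 ≅ 0
Ȟ^1 = (3 − 0) − 3 = 0 plus torsion [2], so Ȟ^1 ≅ Z/2
Ȟ^2 = (0 − 0) − 0 = 0, so Ȟ^2 ≅ 0


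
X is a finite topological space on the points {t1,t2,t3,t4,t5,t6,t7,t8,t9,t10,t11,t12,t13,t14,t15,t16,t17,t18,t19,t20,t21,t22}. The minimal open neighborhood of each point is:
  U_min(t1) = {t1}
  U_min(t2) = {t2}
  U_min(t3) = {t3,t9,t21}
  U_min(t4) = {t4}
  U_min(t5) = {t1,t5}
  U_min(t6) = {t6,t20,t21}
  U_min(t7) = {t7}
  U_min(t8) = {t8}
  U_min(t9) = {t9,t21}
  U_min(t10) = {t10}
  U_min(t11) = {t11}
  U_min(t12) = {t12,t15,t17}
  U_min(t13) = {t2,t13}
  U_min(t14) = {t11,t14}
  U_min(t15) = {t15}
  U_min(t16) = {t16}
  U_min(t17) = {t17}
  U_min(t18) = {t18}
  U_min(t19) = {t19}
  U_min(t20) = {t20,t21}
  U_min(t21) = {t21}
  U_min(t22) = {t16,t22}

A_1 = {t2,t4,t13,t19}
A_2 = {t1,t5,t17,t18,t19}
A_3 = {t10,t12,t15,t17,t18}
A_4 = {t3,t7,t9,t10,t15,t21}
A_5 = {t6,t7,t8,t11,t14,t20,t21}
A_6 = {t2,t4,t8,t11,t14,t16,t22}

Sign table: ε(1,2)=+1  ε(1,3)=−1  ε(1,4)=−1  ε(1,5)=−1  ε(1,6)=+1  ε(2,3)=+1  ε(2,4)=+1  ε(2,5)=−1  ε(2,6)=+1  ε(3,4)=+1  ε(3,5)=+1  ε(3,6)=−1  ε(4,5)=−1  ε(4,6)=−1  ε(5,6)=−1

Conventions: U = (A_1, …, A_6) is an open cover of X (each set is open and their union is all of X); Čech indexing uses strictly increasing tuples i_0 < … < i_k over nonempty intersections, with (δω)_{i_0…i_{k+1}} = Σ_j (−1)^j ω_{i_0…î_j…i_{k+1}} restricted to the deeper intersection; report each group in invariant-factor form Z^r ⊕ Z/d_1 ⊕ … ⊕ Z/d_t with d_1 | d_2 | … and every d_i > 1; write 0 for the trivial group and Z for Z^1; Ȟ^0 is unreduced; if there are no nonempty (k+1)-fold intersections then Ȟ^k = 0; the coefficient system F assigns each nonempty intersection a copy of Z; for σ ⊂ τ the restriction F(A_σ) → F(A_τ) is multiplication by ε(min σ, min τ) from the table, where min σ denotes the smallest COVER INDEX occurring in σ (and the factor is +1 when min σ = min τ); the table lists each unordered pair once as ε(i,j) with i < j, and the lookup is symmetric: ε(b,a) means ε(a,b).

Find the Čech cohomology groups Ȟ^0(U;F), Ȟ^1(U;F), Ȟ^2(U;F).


Ȟ^0(U;F) ≅ Z,  Ȟ^1(U;F) ≅ Z,  Ȟ^2(U;F) ≅ 0

cover nerve:
  A12={t19} A16={t2,t4} A23={t17,t18} A34={t10,t15} A45={t7,t21} A56={t8,t11,t14}
C dims 6,6; δ0: rk 5, SNF 1^5
Ȟ^0: (6−5)−0=1 ⇒ Z
Ȟ^1: (6−0)−5=1 ⇒ Z
Ȟ^2: (0−0)−0=0 ⇒ 0


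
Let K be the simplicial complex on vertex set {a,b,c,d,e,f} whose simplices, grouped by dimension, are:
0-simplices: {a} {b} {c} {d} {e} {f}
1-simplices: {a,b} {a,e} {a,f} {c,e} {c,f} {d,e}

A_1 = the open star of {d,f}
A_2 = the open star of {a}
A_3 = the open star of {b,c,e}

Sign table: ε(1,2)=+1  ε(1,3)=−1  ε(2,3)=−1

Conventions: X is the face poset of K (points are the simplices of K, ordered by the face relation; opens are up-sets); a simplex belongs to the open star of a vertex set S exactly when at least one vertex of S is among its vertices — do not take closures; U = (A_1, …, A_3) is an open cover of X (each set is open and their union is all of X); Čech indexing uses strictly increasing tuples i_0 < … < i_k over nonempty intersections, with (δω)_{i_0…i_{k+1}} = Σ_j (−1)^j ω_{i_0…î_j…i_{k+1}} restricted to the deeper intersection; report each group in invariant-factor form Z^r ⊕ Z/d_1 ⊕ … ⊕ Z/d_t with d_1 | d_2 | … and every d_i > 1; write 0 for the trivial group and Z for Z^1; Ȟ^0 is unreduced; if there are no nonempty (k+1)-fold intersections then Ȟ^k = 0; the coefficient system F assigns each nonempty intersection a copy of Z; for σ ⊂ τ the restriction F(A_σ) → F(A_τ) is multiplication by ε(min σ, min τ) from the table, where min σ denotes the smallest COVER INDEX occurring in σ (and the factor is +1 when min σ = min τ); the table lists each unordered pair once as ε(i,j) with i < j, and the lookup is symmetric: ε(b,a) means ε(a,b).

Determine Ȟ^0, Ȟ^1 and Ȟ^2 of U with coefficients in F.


nerve simplices:
  A1={{d},{f},{a,f},{c,f},{d,e}} A2={{a},{a,b},{a,e},{a,f}} A3={{b},{c},{e},{a,b},{a,e},{c,e},{c,f},{d,e}}
  A12={{a,f}} A13={{c,f},{d,e}} A23={{a,b},{a,e}}
C dims 3,3; δ0: rk 2, SNF 1^2
degree 0: 3−2−0 = 1 → Ȟ^0 ≅ Z
degree 1: 3−0−2 = 1 → Ȟ^1 ≅ Z
degree 2: 0−0−0 = 0 → Ȟ^2 ≅ 0

Ȟ^0 ≅ Z; Ȟ^1 ≅ Z; Ȟ^2 ≅ 0


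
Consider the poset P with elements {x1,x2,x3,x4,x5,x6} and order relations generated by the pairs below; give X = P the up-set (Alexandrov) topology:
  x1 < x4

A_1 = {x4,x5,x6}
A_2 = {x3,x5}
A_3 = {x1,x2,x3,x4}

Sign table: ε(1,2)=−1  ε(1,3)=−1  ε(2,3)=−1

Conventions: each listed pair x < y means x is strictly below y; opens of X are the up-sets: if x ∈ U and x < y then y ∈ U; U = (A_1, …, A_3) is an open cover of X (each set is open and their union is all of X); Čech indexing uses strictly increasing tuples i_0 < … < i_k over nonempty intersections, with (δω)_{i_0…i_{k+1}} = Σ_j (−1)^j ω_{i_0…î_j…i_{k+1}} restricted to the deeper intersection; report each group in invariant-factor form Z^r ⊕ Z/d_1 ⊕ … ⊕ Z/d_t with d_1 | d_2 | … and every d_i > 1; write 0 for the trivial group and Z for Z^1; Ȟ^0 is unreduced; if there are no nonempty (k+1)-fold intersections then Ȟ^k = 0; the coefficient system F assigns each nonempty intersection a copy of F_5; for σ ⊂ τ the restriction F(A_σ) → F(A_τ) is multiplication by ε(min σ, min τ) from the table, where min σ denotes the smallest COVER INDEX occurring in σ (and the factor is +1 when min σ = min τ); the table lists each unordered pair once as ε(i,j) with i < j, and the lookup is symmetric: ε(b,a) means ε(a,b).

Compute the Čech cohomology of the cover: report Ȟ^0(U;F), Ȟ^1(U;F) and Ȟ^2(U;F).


nerve of the cover:
  A12={x5} A13={x4} A23={x3}
C dims 3,3; δ0: rk_F5 3
Ȟ^0 = (3 − 3) − 0 = 0, so Ȟ^0 ≅ 0
Ȟ^1 = (3 − 0) − 3 = 0, so Ȟ^1 ≅ 0
Ȟ^2 = (0 − 0) − 0 = 0, so Ȟ^2 ≅ 0

Ȟ^0 ≅ 0,  Ȟ^1 ≅ 0,  Ȟ^2 ≅ 0


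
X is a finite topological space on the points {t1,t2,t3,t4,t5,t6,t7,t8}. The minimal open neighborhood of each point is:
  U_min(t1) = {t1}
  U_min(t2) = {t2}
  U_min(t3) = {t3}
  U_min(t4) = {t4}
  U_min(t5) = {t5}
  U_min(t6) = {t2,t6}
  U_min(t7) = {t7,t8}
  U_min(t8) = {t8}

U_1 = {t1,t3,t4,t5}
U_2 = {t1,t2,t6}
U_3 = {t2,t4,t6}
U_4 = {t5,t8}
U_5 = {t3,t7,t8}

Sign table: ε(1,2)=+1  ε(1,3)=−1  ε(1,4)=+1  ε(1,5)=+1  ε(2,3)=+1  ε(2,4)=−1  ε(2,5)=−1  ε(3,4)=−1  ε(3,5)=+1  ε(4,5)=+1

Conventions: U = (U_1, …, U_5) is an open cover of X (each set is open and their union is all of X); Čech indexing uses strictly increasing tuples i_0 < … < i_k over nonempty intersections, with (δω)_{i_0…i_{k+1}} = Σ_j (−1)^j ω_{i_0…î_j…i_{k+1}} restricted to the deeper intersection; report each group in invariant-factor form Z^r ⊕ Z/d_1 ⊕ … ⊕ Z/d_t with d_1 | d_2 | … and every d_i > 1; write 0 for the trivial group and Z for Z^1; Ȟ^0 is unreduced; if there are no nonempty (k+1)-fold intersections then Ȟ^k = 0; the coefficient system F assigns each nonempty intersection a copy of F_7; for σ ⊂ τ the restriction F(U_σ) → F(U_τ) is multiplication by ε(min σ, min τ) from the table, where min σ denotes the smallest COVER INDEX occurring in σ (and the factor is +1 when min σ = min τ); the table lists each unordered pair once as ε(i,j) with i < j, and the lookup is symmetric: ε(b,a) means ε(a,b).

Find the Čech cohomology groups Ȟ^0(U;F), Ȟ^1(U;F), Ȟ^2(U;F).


Ȟ^0 ≅ 0; Ȟ^1 ≅ Z/7; Ȟ^2 ≅ 0

nerve of the cover:
  U12={t1} U13={t4} U14={t5} U15={t3} U23={t2,t6} U45={t8}
C dims 5,6; δ0: rk_F7 5
Ȟ^0 = (5 − 5) − 0 = 0, so Ȟ^0 ≅ 0
Ȟ^1 = (6 − 0) − 5 = 1, so Ȟ^1 ≅ Z/7
Ȟ^2 = (0 − 0) − 0 = 0, so Ȟ^2 ≅ 0


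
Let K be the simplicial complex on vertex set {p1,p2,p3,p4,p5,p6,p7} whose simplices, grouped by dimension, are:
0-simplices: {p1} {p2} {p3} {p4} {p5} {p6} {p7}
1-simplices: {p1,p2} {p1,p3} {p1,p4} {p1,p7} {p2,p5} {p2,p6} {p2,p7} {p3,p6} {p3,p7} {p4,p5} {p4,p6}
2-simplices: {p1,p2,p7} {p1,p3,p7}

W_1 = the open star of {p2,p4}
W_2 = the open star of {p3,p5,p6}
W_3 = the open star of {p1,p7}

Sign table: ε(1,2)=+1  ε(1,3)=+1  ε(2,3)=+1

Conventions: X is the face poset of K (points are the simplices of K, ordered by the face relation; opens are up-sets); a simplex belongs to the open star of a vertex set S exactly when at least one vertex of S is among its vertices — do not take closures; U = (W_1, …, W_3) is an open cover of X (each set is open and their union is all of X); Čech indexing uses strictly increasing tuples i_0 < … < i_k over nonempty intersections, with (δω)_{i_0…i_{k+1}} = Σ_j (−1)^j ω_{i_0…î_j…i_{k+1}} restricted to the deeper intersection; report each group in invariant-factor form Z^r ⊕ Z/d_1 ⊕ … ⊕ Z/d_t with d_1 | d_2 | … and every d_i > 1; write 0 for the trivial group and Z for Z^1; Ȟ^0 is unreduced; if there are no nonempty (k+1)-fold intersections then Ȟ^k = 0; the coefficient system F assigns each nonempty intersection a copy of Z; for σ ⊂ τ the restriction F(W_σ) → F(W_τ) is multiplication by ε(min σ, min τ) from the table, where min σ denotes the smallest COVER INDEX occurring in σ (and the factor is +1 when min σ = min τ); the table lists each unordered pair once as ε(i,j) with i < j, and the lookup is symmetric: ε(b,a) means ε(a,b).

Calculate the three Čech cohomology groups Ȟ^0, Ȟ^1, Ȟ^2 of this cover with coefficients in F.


Ȟ^0 = Z, Ȟ^1 = Z and Ȟ^2 = 0

cover nerve:
  W1={{p2},{p4},{p1,p2},{p1,p4},{p2,p5},{p2,p6},{p2,p7},{p4,p5},{p4,p6},{p1,p2,p7}} W2={{p3},{p5},{p6},{p1,p3},{p2,p5},{p2,p6},{p3,p6},{p3,p7},{p4,p5},{p4,p6},{p1,p3,p7}} W3={{p1},{p7},{p1,p2},{p1,p3},{p1,p4},{p1,p7},{p2,p7},{p3,p7},{p1,p2,p7},{p1,p3,p7}}
  W12={{p2,p5},{p2,p6},{p4,p5},{p4,p6}} W13={{p1,p2},{p1,p4},{p2,p7},{p1,p2,p7}} W23={{p1,p3},{p3,p7},{p1,p3,p7}}
C dims 3,3; δ0: rk 2, SNF 1^2
Ȟ^0: (3−2)−0=1 ⇒ Z
Ȟ^1: (3−0)−2=1 ⇒ Z
Ȟ^2: (0−0)−0=0 ⇒ 0
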